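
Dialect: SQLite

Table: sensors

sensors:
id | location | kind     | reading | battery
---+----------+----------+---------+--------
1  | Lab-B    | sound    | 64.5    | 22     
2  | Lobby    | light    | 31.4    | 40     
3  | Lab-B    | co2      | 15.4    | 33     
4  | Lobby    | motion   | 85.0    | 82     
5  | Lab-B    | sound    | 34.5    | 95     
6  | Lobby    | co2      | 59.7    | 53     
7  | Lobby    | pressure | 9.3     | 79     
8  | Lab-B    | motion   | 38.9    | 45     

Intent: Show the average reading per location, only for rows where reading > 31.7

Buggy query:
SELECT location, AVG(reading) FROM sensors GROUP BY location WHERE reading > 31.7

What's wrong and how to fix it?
Bug: Row-level WHERE must come before GROUP BY in the clause order

Fix: Move the WHERE clause before GROUP BY

Corrected query:
SELECT location, AVG(reading) FROM sensors WHERE reading > 31.7 GROUP BY location

Result:
location | AVG(reading)
---------+-------------
Lab-B    | 45.966667   
Lobby    | 72.35       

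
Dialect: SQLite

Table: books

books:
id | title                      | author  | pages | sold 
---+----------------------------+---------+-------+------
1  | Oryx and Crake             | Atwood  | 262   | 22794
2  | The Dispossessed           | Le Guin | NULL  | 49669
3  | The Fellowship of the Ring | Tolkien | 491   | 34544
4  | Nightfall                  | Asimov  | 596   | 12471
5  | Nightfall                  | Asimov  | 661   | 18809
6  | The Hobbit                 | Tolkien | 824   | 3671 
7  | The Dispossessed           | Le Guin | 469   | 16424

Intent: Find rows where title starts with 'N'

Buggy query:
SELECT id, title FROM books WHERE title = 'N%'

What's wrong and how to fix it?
Bug: '=' compares the literal string including the % character; pattern matching needs LIKE

Fix: Use LIKE for wildcard pattern matching

Corrected query:
SELECT id, title FROM books WHERE title LIKE 'N%'

Result:
id | title    
---+----------
4  | Nightfall
5  | Nightfall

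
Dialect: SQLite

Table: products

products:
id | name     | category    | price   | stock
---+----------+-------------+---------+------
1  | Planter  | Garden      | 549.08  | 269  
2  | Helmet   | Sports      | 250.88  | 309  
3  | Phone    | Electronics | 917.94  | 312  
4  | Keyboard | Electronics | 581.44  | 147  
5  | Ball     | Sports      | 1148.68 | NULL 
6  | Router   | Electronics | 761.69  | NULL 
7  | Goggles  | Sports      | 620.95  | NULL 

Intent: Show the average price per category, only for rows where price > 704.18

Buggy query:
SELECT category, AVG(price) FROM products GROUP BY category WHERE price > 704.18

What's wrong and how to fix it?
Bug: Row-level WHERE must come before GROUP BY in the clause order

Fix: Move the WHERE clause before GROUP BY

Corrected query:
SELECT category, AVG(price) FROM products WHERE price > 704.18 GROUP BY category

Result:
category    | AVG(price)
------------+-----------
Electronics | 839.815   
Sports      | 1148.68   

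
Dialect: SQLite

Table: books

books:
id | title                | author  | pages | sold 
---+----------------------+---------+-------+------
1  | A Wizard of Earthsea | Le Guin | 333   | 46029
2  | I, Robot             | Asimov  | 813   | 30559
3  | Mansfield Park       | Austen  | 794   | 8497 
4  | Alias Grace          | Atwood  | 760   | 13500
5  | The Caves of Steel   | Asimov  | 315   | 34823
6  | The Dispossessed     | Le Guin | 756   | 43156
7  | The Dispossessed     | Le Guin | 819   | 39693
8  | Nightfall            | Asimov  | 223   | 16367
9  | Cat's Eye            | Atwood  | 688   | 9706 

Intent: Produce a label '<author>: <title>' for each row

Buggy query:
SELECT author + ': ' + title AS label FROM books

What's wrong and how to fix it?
Bug: '+' is numeric addition; on text columns SQLite converts them to 0 instead of concatenating

Fix: Replace + with || to concatenate text

Corrected query:
SELECT author || ': ' || title AS label FROM books

Result:
label                        
-----------------------------
Le Guin: A Wizard of Earthsea
Asimov: I, Robot             
Austen: Mansfield Park       
Atwood: Alias Grace          
Asimov: The Caves of Steel   
Le Guin: The Dispossessed    
Le Guin: The Dispossessed    
Asimov: Nightfall            
Atwood: Cat's Eye            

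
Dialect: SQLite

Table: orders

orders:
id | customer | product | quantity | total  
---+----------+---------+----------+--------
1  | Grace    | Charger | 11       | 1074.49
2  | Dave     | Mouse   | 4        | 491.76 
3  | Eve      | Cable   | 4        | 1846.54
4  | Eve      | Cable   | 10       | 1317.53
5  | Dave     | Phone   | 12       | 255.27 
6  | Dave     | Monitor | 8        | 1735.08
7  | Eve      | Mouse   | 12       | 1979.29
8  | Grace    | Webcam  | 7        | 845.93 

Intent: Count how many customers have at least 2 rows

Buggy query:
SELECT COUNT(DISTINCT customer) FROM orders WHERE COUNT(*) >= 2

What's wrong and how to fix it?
Bug: WHERE filters individual rows, not groups, so a group-level COUNT is invalid there

Fix: Group first with HAVING COUNT(*) >= 2, then COUNT the resulting groups

Corrected query:
SELECT COUNT(*) FROM (SELECT customer FROM orders GROUP BY customer HAVING COUNT(*) >= 2)

Result:
COUNT(*)
--------
3       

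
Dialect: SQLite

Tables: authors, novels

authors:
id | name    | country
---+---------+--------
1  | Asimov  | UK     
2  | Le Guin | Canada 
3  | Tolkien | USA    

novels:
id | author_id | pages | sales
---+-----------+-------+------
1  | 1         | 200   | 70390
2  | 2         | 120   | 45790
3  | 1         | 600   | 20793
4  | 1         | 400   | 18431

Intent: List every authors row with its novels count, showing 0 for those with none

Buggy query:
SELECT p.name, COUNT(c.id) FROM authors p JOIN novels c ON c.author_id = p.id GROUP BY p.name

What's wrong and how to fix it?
Bug: An inner join excludes parents with zero children

Fix: Use LEFT JOIN so parents without children still appear (COUNT(c.id) gives 0)

Corrected query:
SELECT p.name, COUNT(c.id) FROM authors p LEFT JOIN novels c ON c.author_id = p.id GROUP BY p.name

Result:
name    | COUNT(c.id)
--------+------------
Asimov  | 3          
Le Guin | 1          
Tolkien | 0          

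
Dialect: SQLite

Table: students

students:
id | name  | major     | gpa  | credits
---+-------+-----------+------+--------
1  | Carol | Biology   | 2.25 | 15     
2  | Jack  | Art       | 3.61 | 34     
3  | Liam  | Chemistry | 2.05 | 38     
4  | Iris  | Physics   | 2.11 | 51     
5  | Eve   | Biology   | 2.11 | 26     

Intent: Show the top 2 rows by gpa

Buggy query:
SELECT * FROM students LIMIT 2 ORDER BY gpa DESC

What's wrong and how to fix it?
Bug: ORDER BY cannot follow LIMIT; LIMIT is the final clause

Fix: Swap the clauses: ORDER BY first, then LIMIT

Corrected query:
SELECT * FROM students ORDER BY gpa DESC LIMIT 2

Result:
id | name  | major   | gpa  | credits
---+-------+---------+------+--------
2  | Jack  | Art     | 3.61 | 34     
1  | Carol | Biology | 2.25 | 15     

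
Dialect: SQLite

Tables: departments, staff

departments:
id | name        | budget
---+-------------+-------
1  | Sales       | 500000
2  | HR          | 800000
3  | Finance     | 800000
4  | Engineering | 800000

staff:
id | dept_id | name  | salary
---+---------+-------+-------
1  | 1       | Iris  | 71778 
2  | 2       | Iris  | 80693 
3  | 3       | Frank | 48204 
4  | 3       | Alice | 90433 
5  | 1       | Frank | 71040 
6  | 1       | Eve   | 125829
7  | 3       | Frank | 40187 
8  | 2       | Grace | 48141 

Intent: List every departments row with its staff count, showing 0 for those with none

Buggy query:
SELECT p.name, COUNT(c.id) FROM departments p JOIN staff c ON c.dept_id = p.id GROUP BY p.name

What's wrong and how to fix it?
Bug: An inner join excludes parents with zero children

Fix: Switch to LEFT JOIN to retain unmatched parent rows

Corrected query:
SELECT p.name, COUNT(c.id) FROM departments p LEFT JOIN staff c ON c.dept_id = p.id GROUP BY p.name

Result:
name        | COUNT(c.id)
------------+------------
Engineering | 0          
Finance     | 3          
HR          | 2          
Sales       | 3          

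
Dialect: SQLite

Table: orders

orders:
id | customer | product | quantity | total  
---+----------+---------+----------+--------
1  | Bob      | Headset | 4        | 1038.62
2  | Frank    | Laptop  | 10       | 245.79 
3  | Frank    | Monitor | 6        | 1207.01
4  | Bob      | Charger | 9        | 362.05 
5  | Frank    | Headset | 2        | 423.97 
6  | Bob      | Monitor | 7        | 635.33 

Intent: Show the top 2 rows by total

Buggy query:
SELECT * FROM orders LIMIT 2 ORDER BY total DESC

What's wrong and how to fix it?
Bug: LIMIT must come after ORDER BY

Fix: Sort with ORDER BY, then apply LIMIT

Corrected query:
SELECT * FROM orders ORDER BY total DESC LIMIT 2

Result:
id | customer | product | quantity | total  
---+----------+---------+----------+--------
3  | Frank    | Monitor | 6        | 1207.01
1  | Bob      | Headset | 4        | 1038.62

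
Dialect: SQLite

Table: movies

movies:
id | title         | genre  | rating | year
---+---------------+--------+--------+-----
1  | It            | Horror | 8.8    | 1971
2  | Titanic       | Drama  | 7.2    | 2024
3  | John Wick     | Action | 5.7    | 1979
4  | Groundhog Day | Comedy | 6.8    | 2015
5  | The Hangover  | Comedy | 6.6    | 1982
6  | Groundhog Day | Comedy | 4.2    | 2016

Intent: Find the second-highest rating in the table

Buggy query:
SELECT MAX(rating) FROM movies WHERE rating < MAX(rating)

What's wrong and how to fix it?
Bug: The inner MAX is an aggregate inside WHERE, which is not allowed

Fix: Compute the overall MAX in a subquery, then take MAX of rows below it

Corrected query:
SELECT MAX(rating) FROM movies WHERE rating < (SELECT MAX(rating) FROM movies)

Result:
MAX(rating)
-----------
7.2        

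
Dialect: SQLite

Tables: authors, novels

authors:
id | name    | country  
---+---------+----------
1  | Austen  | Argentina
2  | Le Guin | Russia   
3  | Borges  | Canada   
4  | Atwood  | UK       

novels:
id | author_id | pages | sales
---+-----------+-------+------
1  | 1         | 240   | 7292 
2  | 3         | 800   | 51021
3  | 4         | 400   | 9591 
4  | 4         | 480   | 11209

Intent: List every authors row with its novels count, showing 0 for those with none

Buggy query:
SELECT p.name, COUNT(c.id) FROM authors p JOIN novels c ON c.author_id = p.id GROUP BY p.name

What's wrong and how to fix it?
Bug: An inner join excludes parents with zero children

Fix: Use LEFT JOIN so parents without children still appear (COUNT(c.id) gives 0)

Corrected query:
SELECT p.name, COUNT(c.id) FROM authors p LEFT JOIN novels c ON c.author_id = p.id GROUP BY p.name

Result:
name    | COUNT(c.id)
--------+------------
Atwood  | 2          
Austen  | 1          
Borges  | 1          
Le Guin | 0          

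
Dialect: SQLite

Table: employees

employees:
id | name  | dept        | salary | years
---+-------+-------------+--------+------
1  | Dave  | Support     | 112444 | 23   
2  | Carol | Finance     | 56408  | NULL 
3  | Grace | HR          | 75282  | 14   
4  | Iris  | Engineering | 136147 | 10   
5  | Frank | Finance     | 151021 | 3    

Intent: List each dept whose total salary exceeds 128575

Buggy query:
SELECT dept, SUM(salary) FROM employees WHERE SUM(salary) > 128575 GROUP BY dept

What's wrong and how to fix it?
Bug: WHERE runs before GROUP BY, so aggregates aren't available there

Fix: Move the aggregate condition to a HAVING clause

Corrected query:
SELECT dept, SUM(salary) FROM employees GROUP BY dept HAVING SUM(salary) > 128575

Result:
dept        | SUM(salary)
------------+------------
Engineering | 136147     
Finance     | 207429     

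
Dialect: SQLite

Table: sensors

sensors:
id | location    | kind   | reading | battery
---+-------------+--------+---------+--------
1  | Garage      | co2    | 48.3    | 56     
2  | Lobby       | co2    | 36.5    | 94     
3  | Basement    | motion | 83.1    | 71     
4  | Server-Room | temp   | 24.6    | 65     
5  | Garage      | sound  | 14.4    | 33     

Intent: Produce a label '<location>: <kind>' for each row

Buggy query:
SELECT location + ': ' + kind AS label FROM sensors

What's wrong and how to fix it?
Bug: SQLite uses || for string concatenation; + coerces text to numbers (yielding 0)

Fix: Use the || operator for string concatenation

Corrected query:
SELECT location || ': ' || kind AS label FROM sensors

Result:
label            
-----------------
Garage: co2      
Lobby: co2       
Basement: motion 
Server-Room: temp
Garage: sound    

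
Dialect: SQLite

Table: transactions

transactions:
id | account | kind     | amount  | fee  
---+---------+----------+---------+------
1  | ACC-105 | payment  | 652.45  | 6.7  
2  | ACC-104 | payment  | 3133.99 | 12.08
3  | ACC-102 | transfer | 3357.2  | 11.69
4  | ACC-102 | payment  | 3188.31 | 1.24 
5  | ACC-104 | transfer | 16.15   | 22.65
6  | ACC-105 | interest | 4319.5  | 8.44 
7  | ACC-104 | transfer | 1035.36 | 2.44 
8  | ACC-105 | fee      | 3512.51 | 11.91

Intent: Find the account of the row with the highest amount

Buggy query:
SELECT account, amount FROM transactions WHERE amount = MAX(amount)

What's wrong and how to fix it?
Bug: MAX(amount) is an aggregate and cannot be used directly in WHERE

Fix: Wrap MAX in a scalar subquery so WHERE compares against a single value

Corrected query:
SELECT account, amount FROM transactions WHERE amount = (SELECT MAX(amount) FROM transactions)

Result:
account | amount
--------+-------
ACC-105 | 4319.5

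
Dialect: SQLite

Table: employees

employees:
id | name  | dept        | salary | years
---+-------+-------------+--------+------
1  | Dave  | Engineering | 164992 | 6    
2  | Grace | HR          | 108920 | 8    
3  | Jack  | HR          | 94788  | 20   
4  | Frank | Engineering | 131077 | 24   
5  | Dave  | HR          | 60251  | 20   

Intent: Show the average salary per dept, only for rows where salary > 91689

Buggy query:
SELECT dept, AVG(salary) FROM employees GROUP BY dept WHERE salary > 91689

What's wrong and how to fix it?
Bug: WHERE cannot follow GROUP BY

Fix: Place WHERE between FROM and GROUP BY

Corrected query:
SELECT dept, AVG(salary) FROM employees WHERE salary > 91689 GROUP BY dept

Result:
dept        | AVG(salary)
------------+------------
Engineering | 148034.5   
HR          | 101854     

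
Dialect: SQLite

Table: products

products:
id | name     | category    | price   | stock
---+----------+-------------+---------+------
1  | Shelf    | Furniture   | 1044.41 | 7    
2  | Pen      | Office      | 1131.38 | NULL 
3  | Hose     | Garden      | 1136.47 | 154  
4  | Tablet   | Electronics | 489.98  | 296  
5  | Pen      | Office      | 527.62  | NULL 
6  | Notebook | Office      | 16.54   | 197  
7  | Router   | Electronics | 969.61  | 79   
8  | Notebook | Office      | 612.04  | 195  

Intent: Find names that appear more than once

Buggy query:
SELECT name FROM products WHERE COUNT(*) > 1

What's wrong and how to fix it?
Bug: WHERE can't reference COUNT(*); aggregates are computed after WHERE

Fix: Group first, then use HAVING for the count condition

Corrected query:
SELECT name FROM products GROUP BY name HAVING COUNT(*) > 1

Result:
name    
--------
Notebook
Pen     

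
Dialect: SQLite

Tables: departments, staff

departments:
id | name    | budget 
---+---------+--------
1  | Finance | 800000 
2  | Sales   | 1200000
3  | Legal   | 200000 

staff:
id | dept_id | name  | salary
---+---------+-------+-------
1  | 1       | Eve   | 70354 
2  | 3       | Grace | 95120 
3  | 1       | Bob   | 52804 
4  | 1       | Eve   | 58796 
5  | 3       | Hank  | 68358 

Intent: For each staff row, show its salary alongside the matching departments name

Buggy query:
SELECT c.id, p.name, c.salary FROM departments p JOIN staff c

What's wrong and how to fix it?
Bug: JOIN with no ON clause produces a cartesian product; every staff row pairs with every departments row

Fix: Add ON c.dept_id = p.id to the JOIN

Corrected query:
SELECT c.id, p.name, c.salary FROM departments p JOIN staff c ON c.dept_id = p.id

Result:
id | name    | salary
---+---------+-------
1  | Finance | 70354 
2  | Legal   | 95120 
3  | Finance | 52804 
4  | Finance | 58796 
5  | Legal   | 68358 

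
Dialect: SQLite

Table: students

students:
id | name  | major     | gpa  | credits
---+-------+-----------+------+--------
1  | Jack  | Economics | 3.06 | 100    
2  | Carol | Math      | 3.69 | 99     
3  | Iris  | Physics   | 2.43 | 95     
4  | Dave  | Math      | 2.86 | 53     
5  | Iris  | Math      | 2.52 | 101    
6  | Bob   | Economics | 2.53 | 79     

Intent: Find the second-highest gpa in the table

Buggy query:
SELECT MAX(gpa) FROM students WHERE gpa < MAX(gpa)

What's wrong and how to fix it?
Bug: The inner MAX is an aggregate inside WHERE, which is not allowed

Fix: Compute the overall MAX in a subquery, then take MAX of rows below it

Corrected query:
SELECT MAX(gpa) FROM students WHERE gpa < (SELECT MAX(gpa) FROM students)

Result:
MAX(gpa)
--------
3.06    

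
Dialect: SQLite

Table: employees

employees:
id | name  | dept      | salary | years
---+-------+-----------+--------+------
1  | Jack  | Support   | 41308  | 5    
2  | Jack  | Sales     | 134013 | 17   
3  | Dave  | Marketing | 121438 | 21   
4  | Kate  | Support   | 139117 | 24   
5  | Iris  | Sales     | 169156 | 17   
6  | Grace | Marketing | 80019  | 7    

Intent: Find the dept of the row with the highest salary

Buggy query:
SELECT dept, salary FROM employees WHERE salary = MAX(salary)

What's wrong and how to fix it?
Bug: MAX(salary) is an aggregate and cannot be used directly in WHERE

Fix: Wrap MAX in a scalar subquery so WHERE compares against a single value

Corrected query:
SELECT dept, salary FROM employees WHERE salary = (SELECT MAX(salary) FROM employees)

Result:
dept  | salary
------+-------
Sales | 169156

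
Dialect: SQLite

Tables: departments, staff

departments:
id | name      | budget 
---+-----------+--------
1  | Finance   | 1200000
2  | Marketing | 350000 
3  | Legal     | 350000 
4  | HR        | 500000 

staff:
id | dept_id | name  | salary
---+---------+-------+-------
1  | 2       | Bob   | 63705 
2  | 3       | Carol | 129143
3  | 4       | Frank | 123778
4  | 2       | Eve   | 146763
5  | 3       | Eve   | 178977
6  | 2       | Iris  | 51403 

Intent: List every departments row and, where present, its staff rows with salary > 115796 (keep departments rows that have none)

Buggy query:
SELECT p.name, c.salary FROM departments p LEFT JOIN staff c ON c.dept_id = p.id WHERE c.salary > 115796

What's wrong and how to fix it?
Bug: Filtering c.salary in WHERE discards the NULL rows produced by LEFT JOIN, turning it into an inner join

Fix: Put 'c.salary > 115796' in the JOIN's ON clause instead of WHERE

Corrected query:
SELECT p.name, c.salary FROM departments p LEFT JOIN staff c ON c.dept_id = p.id AND c.salary > 115796

Result:
name      | salary
----------+-------
Finance   | NULL  
Marketing | 146763
Legal     | 129143
Legal     | 178977
HR        | 123778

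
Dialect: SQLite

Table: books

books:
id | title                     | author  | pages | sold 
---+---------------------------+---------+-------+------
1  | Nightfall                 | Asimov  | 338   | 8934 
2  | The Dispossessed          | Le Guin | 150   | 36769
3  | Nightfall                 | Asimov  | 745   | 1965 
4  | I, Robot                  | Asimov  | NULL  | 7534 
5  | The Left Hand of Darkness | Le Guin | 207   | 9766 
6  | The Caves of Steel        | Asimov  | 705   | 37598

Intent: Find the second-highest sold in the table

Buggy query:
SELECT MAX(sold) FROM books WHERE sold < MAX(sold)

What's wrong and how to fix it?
Bug: MAX(sold) on the right of the comparison is an aggregate-in-WHERE error

Fix: Put the inner MAX in a scalar subquery

Corrected query:
SELECT MAX(sold) FROM books WHERE sold < (SELECT MAX(sold) FROM books)

Result:
MAX(sold)
---------
36769    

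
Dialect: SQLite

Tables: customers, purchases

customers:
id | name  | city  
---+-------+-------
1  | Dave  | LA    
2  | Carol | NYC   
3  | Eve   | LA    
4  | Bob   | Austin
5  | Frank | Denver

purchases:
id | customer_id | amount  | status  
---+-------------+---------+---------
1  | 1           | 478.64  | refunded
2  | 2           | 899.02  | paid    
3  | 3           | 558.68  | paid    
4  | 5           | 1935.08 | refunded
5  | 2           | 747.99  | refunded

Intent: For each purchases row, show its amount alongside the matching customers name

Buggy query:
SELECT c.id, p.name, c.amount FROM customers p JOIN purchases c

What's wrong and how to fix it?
Bug: JOIN with no ON clause produces a cartesian product; every purchases row pairs with every customers row

Fix: Specify the join condition linking the foreign key to the parent id

Corrected query:
SELECT c.id, p.name, c.amount FROM customers p JOIN purchases c ON c.customer_id = p.id

Result:
id | name  | amount 
---+-------+--------
1  | Dave  | 478.64 
2  | Carol | 899.02 
3  | Eve   | 558.68 
4  | Frank | 1935.08
5  | Carol | 747.99 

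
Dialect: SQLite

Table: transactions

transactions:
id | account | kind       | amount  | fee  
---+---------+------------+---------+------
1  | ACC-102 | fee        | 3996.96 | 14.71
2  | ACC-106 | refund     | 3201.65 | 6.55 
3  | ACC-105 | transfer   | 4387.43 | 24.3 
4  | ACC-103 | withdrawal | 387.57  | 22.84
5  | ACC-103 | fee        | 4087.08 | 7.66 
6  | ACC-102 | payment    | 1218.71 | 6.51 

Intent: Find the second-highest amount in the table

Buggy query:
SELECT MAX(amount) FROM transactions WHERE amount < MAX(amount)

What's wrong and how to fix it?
Bug: MAX(amount) on the right of the comparison is an aggregate-in-WHERE error

Fix: Compute the overall MAX in a subquery, then take MAX of rows below it

Corrected query:
SELECT MAX(amount) FROM transactions WHERE amount < (SELECT MAX(amount) FROM transactions)

Result:
MAX(amount)
-----------
4087.08    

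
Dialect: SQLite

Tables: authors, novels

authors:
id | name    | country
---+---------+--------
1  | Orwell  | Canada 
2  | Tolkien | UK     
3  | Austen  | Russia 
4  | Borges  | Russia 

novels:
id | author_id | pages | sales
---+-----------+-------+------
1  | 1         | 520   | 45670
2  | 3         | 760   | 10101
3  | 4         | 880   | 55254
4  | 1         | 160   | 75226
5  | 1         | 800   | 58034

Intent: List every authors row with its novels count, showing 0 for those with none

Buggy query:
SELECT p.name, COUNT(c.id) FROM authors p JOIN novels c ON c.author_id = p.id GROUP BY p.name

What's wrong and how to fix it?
Bug: INNER JOIN drops authors rows that have no matching novels rows

Fix: Switch to LEFT JOIN to retain unmatched parent rows

Corrected query:
SELECT p.name, COUNT(c.id) FROM authors p LEFT JOIN novels c ON c.author_id = p.id GROUP BY p.name

Result:
name    | COUNT(c.id)
--------+------------
Austen  | 1          
Borges  | 1          
Orwell  | 3          
Tolkien | 0          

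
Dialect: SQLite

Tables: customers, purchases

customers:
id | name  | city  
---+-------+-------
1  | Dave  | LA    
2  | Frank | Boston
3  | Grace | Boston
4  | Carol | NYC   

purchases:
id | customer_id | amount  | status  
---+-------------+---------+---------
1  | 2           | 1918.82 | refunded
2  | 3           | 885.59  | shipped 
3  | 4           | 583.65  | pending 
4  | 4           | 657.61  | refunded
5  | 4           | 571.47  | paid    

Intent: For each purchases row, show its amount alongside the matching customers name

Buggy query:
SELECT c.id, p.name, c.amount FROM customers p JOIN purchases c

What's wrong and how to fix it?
Bug: JOIN with no ON clause produces a cartesian product; every purchases row pairs with every customers row

Fix: Add ON c.customer_id = p.id to the JOIN

Corrected query:
SELECT c.id, p.name, c.amount FROM customers p JOIN purchases c ON c.customer_id = p.id

Result:
id | name  | amount 
---+-------+--------
1  | Frank | 1918.82
2  | Grace | 885.59 
3  | Carol | 583.65 
4  | Carol | 657.61 
5  | Carol | 571.47 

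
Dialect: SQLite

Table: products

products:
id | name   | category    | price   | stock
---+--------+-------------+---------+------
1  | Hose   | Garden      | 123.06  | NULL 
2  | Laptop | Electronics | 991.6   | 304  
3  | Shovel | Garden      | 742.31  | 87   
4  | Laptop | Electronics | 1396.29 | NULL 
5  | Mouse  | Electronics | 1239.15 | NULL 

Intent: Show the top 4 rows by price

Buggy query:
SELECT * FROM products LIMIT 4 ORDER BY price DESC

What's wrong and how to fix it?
Bug: ORDER BY cannot follow LIMIT; LIMIT is the final clause

Fix: Swap the clauses: ORDER BY first, then LIMIT

Corrected query:
SELECT * FROM products ORDER BY price DESC LIMIT 4

Result:
id | name   | category    | price   | stock
---+--------+-------------+---------+------
4  | Laptop | Electronics | 1396.29 | NULL 
5  | Mouse  | Electronics | 1239.15 | NULL 
2  | Laptop | Electronics | 991.6   | 304  
3  | Shovel | Garden      | 742.31  | 87   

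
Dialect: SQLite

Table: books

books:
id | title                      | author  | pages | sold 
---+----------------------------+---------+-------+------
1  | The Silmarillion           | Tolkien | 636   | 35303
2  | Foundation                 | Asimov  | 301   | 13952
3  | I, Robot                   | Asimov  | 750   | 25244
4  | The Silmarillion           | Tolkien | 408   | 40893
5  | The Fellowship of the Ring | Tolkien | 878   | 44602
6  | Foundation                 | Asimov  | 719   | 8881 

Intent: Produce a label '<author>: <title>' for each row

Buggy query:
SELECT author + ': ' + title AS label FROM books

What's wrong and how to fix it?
Bug: '+' is numeric addition; on text columns SQLite converts them to 0 instead of concatenating

Fix: Use the || operator for string concatenation

Corrected query:
SELECT author || ': ' || title AS label FROM books

Result:
label                              
-----------------------------------
Tolkien: The Silmarillion          
Asimov: Foundation                 
Asimov: I, Robot                   
Tolkien: The Silmarillion          
Tolkien: The Fellowship of the Ring
Asimov: Foundation                 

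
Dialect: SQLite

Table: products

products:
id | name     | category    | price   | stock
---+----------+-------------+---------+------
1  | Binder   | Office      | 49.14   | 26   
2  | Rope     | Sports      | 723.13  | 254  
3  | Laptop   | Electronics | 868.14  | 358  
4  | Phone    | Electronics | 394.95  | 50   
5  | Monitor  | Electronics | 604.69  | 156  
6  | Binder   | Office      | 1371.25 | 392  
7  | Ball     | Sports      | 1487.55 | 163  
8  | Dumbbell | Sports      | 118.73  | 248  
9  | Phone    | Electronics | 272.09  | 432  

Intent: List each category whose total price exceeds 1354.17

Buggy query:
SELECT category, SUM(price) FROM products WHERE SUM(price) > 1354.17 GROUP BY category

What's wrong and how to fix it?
Bug: Aggregate functions cannot appear in a WHERE clause

Fix: Use HAVING (which filters groups after aggregation) instead of WHERE

Corrected query:
SELECT category, SUM(price) FROM products GROUP BY category HAVING SUM(price) > 1354.17

Result:
category    | SUM(price)
------------+-----------
Electronics | 2139.87   
Office      | 1420.39   
Sports      | 2329.41   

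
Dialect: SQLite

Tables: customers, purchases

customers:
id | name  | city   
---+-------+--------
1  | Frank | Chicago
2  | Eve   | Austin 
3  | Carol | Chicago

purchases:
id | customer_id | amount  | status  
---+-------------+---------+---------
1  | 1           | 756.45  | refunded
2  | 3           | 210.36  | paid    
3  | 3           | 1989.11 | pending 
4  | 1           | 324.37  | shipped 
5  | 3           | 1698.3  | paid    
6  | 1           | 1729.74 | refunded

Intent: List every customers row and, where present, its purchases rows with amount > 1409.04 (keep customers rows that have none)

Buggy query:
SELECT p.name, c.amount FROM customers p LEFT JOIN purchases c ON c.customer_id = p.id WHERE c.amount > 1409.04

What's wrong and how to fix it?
Bug: A WHERE condition on the right-hand table after LEFT JOIN drops unmatched parents

Fix: Move the right-table condition into the ON clause so unmatched parents are kept

Corrected query:
SELECT p.name, c.amount FROM customers p LEFT JOIN purchases c ON c.customer_id = p.id AND c.amount > 1409.04

Result:
name  | amount 
------+--------
Frank | 1729.74
Eve   | NULL   
Carol | 1698.3 
Carol | 1989.11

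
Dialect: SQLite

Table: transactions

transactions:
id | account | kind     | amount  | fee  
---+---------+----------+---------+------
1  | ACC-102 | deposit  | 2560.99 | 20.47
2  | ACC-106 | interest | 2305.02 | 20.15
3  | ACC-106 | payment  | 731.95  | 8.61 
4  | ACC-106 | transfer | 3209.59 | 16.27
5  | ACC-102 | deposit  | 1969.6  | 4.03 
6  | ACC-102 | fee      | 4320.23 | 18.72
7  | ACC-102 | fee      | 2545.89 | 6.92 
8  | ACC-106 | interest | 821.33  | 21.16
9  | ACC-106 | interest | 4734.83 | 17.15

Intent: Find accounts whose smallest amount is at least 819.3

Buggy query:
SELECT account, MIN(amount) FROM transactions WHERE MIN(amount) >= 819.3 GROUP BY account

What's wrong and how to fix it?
Bug: MIN() in WHERE is a misuse of aggregate

Fix: Use HAVING for the per-group MIN condition

Corrected query:
SELECT account, MIN(amount) FROM transactions GROUP BY account HAVING MIN(amount) >= 819.3

Result:
account | MIN(amount)
--------+------------
ACC-102 | 1969.6     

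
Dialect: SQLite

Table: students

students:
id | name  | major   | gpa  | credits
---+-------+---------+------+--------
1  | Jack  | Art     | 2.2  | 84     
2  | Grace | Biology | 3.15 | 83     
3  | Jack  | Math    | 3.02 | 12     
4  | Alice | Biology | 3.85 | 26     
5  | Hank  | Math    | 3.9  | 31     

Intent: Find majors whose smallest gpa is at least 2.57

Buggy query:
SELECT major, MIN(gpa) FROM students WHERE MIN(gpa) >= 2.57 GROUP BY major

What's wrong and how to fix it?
Bug: MIN() in WHERE is a misuse of aggregate

Fix: Use HAVING for the per-group MIN condition

Corrected query:
SELECT major, MIN(gpa) FROM students GROUP BY major HAVING MIN(gpa) >= 2.57

Result:
major   | MIN(gpa)
--------+---------
Biology | 3.15    
Math    | 3.02    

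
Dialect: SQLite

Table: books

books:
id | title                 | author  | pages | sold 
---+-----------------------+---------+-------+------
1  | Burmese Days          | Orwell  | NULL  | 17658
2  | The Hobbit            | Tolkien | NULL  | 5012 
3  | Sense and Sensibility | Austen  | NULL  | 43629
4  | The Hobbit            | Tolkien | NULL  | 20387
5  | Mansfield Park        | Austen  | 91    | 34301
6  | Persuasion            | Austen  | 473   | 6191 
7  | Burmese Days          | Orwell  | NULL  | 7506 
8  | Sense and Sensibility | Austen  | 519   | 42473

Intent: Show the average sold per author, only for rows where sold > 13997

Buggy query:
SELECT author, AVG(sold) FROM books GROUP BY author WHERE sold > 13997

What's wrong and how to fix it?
Bug: Row-level WHERE must come before GROUP BY in the clause order

Fix: Move the WHERE clause before GROUP BY

Corrected query:
SELECT author, AVG(sold) FROM books WHERE sold > 13997 GROUP BY author

Result:
author  | AVG(sold)   
--------+-------------
Austen  | 40134.333333
Orwell  | 17658       
Tolkien | 20387       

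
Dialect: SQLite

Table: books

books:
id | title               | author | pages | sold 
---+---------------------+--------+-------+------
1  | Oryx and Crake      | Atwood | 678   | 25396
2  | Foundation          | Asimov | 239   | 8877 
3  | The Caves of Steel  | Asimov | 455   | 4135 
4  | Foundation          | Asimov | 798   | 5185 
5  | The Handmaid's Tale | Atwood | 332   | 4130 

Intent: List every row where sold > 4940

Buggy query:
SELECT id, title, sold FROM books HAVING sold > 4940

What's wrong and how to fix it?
Bug: HAVING filters the output of aggregation, but this query has no GROUP BY and no aggregate functions, so SQLite rejects it (HAVING clause on a non-aggregate query); the condition here is per row

Fix: Use WHERE for row-level filtering

Corrected query:
SELECT id, title, sold FROM books WHERE sold > 4940

Result:
id | title          | sold 
---+----------------+------
1  | Oryx and Crake | 25396
2  | Foundation     | 8877 
4  | Foundation     | 5185 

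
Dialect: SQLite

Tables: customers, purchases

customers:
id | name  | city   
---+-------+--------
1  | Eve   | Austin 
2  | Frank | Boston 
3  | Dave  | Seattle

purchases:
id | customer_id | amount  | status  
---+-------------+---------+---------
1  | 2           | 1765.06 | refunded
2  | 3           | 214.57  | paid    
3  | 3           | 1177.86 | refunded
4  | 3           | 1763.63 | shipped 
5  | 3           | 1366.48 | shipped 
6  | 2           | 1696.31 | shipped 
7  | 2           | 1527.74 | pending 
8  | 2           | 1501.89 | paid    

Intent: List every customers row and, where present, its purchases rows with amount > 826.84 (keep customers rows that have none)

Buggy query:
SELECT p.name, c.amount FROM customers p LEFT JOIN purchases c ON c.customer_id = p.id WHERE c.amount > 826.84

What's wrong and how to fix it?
Bug: Filtering c.amount in WHERE discards the NULL rows produced by LEFT JOIN, turning it into an inner join

Fix: Move the right-table condition into the ON clause so unmatched parents are kept

Corrected query:
SELECT p.name, c.amount FROM customers p LEFT JOIN purchases c ON c.customer_id = p.id AND c.amount > 826.84

Result:
name  | amount 
------+--------
Eve   | NULL   
Frank | 1501.89
Frank | 1527.74
Frank | 1696.31
Frank | 1765.06
Dave  | 1177.86
Dave  | 1366.48
Dave  | 1763.63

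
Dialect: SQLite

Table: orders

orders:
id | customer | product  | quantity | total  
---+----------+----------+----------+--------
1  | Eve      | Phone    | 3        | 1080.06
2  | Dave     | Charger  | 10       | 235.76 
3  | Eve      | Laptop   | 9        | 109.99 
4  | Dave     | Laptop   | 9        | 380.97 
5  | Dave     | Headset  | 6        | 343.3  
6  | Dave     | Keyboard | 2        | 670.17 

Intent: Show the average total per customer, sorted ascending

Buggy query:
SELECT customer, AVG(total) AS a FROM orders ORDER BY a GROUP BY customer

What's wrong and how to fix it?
Bug: ORDER BY appears before GROUP BY; SQL clause order requires GROUP BY first

Fix: Move ORDER BY to the end, after GROUP BY

Corrected query:
SELECT customer, AVG(total) AS a FROM orders GROUP BY customer ORDER BY a

Result:
customer | a      
---------+--------
Dave     | 407.55 
Eve      | 595.025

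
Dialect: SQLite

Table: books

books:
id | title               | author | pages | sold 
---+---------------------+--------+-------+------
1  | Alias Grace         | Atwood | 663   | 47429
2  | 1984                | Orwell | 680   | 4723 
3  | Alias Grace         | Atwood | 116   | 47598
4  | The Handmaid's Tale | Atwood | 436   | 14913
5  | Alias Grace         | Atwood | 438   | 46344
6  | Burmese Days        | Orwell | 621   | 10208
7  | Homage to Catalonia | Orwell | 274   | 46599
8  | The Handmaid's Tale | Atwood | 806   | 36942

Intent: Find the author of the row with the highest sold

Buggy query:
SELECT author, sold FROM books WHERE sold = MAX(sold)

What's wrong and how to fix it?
Bug: WHERE is evaluated per row; an aggregate over the whole table isn't defined there

Fix: Use a subquery: WHERE sold = (SELECT MAX(sold) FROM books)

Corrected query:
SELECT author, sold FROM books WHERE sold = (SELECT MAX(sold) FROM books)

Result:
author | sold 
-------+------
Atwood | 47598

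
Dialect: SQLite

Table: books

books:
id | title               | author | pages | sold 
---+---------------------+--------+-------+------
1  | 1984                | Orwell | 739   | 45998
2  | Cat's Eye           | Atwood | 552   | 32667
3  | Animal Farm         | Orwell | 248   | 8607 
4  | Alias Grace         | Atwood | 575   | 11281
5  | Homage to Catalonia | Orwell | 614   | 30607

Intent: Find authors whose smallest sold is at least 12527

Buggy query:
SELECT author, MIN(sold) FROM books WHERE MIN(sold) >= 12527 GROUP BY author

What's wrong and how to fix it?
Bug: MIN() in WHERE is a misuse of aggregate

Fix: Use HAVING for the per-group MIN condition

Corrected query:
SELECT author, MIN(sold) FROM books GROUP BY author HAVING MIN(sold) >= 12527

Result:
(no rows)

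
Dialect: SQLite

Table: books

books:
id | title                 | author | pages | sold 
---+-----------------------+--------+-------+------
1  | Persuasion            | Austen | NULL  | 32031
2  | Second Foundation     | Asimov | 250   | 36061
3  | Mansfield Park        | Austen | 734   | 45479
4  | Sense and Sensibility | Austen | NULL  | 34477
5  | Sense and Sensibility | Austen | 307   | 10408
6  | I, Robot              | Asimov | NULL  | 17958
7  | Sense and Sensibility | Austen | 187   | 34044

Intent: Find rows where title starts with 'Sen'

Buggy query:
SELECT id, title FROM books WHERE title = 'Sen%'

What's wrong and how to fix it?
Bug: '=' compares the literal string including the % character; pattern matching needs LIKE

Fix: Use LIKE for wildcard pattern matching

Corrected query:
SELECT id, title FROM books WHERE title LIKE 'Sen%'

Result:
id | title                
---+----------------------
4  | Sense and Sensibility
5  | Sense and Sensibility
7  | Sense and Sensibility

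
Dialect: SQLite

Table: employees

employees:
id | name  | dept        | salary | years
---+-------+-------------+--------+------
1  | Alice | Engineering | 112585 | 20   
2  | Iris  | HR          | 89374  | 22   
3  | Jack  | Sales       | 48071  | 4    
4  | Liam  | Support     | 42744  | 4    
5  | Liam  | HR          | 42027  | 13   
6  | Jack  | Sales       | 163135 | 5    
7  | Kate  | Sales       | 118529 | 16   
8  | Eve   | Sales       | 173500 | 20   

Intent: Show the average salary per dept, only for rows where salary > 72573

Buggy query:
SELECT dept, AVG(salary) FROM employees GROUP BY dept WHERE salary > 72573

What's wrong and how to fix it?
Bug: WHERE cannot follow GROUP BY

Fix: Move the WHERE clause before GROUP BY

Corrected query:
SELECT dept, AVG(salary) FROM employees WHERE salary > 72573 GROUP BY dept

Result:
dept        | AVG(salary)  
------------+--------------
Engineering | 112585       
HR          | 89374        
Sales       | 151721.333333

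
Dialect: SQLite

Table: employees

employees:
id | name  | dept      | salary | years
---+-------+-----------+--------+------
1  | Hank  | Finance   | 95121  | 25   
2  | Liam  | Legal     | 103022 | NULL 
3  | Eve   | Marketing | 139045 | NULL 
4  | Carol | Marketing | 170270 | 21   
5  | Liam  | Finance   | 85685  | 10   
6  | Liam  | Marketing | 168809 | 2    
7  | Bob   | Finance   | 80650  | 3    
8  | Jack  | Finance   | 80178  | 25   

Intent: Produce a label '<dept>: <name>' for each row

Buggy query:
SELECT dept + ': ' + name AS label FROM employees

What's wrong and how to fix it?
Bug: '+' is numeric addition; on text columns SQLite converts them to 0 instead of concatenating

Fix: Use the || operator for string concatenation

Corrected query:
SELECT dept || ': ' || name AS label FROM employees

Result:
label           
----------------
Finance: Hank   
Legal: Liam     
Marketing: Eve  
Marketing: Carol
Finance: Liam   
Marketing: Liam 
Finance: Bob    
Finance: Jack   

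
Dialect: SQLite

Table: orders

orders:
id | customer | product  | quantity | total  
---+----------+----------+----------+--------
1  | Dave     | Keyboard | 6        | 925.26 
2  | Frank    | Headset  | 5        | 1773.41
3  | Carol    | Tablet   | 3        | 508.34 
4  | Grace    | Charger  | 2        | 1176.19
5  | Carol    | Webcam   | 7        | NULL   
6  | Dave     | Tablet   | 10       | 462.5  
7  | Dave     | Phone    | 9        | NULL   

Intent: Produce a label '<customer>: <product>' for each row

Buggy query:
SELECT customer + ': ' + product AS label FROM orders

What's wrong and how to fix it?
Bug: '+' is numeric addition; on text columns SQLite converts them to 0 instead of concatenating

Fix: Replace + with || to concatenate text

Corrected query:
SELECT customer || ': ' || product AS label FROM orders

Result:
label         
--------------
Dave: Keyboard
Frank: Headset
Carol: Tablet 
Grace: Charger
Carol: Webcam 
Dave: Tablet  
Dave: Phone   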